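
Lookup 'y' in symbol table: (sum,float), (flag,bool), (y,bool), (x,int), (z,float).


Lookup 'y' → type bool


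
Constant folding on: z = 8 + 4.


8 + 4 = 12 at compile time
Optimized: z = 12


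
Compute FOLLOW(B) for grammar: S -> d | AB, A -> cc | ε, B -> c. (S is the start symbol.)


$ ∈ FOLLOW(S). For each A -> αBβ: add FIRST(β)\{ε} to FOLLOW(B); if β nullable, add FOLLOW(A).
FOLLOW(B) = {$}


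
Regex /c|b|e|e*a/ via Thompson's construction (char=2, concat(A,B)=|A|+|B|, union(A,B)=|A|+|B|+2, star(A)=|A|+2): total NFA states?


Syntax tree has 5 char leaf(s), 3 union(s), 1 star(s)
chars contribute 5×2 = 10; each union adds +2; each star adds +2
Total: 10 + 6 + 2 = 18 states


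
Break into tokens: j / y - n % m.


Scan left to right, longest-match per lexeme
Tokens: ID(j), OP(/), ID(y), OP(-), ID(n), OP(%), ID(m)


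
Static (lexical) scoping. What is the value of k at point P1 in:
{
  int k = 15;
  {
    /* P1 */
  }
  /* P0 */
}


P1's block does not declare k; resolves to the enclosing declaration at depth 0
k = 15


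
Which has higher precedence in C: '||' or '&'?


'&' is bitwise AND (level 5); '||' is logical OR (level 1)
Higher level binds tighter
'&' has higher precedence than '||'


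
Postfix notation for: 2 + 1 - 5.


Left to right (same or higher precedence on left)
Postfix: 2 1 + 5 -


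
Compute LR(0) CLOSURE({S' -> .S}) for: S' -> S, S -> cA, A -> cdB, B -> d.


Start: S' -> .S
For each item with dot before a nonterminal B, add B -> .γ for every B-production
Closure: [S' -> .S, S -> .cA]


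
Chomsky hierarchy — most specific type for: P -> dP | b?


Right-linear: every RHS is a terminal or a terminal followed by one nonterminal
Classification: Type 3 (Regular)


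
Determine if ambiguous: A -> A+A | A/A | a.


'a+a/a' has two parse trees (no precedence encoded between + and /)
Ambiguous


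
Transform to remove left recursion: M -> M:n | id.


Left-recursive alternatives: M:n; non-recursive: id
Introduce M': M -> idM', M' -> :nM' | ε


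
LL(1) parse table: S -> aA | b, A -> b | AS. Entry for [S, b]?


For [S, b]: 'b' ∈ FIRST(b)
Entry: S -> b


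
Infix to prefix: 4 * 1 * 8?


left-to-right (same/higher precedence on left): tree is (* (* 4 1) 8)
Prefix: * * 4 1 8


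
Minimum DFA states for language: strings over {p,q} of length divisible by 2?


Track length mod 2: states 0..1, accept at 0
Minimal DFA: 2 states


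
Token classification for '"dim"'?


Pattern: double-quoted sequence
Type: STRING_LITERAL


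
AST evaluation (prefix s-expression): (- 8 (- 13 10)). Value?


Evaluate inner: (- 13 10) = 3
Evaluate root: (- 8 3) = 5
Result: 5


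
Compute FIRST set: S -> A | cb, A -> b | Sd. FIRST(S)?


Per alternative of S: FIRST(A) = {b, c}; FIRST(cb) = {c}
FIRST(S) = {b, c}


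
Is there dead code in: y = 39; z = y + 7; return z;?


y is read by z's definition; z is returned
No dead code


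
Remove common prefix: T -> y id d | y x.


Common prefix: 'y'
Factored: T -> y T', T' -> id d | x


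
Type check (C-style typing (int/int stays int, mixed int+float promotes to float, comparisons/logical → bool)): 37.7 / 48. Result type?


Operand types: float / int
Rule: mixed int/float promotes to float; int/int stays int
Result type: float


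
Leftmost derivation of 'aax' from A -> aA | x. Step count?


Derivation: A => aA => aaA => aax
Steps: 3


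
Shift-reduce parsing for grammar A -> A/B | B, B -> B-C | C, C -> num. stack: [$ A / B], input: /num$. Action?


handle 'A/B' on top; lookahead ∈ FOLLOW(A) = {/, $}
Action: reduce (A -> A/B)


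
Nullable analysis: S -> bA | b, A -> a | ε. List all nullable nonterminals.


A nonterminal is nullable iff some alternative derives ε (directly, or every symbol in it is nullable)
Nullable: {A}


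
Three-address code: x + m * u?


Break into single-operator statements:
t1 = m * u
t2 = x + t1


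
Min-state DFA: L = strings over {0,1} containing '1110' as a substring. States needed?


KMP-style automaton: 4 progress states + 1 absorbing accept = 5
Minimal DFA: 5 states


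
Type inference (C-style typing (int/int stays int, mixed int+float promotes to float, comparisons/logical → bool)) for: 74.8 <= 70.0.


Operand types: float <= float
Rule: comparison yields bool
Result type: bool


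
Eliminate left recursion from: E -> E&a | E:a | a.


Left-recursive alternatives: E&a, E:a; non-recursive: a
Introduce E': E -> aE', E' -> &aE' | :aE' | ε


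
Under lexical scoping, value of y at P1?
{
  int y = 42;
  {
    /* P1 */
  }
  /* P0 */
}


P1's block does not declare y; resolves to the enclosing declaration at depth 0
y = 42


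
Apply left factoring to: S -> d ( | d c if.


Common prefix: 'd'
Factored: S -> d S', S' -> ( | c if


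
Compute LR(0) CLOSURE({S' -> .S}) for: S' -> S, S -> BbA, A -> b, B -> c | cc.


Start: S' -> .S
For each item with dot before a nonterminal B, add B -> .γ for every B-production
Closure: [S' -> .S, S -> .BbA, B -> .c, B -> .cc]


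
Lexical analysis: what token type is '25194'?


Pattern: digits only
Type: INTEGER_LITERAL


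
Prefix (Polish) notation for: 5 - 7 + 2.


left-to-right (same/higher precedence on left): tree is (+ (- 5 7) 2)
Prefix: + - 5 7 2


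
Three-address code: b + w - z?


Break into single-operator statements:
t1 = b + w
t2 = t1 - z


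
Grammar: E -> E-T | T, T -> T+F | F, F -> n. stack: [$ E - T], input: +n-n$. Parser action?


'+' can extend T; shift to build T -> T+F
Action: shift


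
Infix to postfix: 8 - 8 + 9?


Left to right (same or higher precedence on left)
Postfix: 8 8 - 9 +


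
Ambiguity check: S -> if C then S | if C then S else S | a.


dangling else: 'if C then if C then a else a' parses two ways
Ambiguous


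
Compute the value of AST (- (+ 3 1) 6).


Evaluate inner: (+ 3 1) = 4
Evaluate root: (- 4 6) = -2
Result: -2


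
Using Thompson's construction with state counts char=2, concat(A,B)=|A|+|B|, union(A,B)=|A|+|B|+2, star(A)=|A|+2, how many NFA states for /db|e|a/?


Syntax tree has 4 char leaf(s), 2 union(s), 0 star(s)
chars contribute 4×2 = 8; each union adds +2; each star adds +2
Total: 8 + 4 + 0 = 12 states


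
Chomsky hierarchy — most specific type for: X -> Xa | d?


Left-linear: every RHS is a terminal or one nonterminal followed by a terminal
Classification: Type 3 (Regular)


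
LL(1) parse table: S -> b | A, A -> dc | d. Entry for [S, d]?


For [S, d]: 'd' ∈ FIRST(A)
Entry: S -> A


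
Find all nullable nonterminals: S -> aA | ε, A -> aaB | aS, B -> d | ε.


A nonterminal is nullable iff some alternative derives ε (directly, or every symbol in it is nullable)
Nullable: {B, S}


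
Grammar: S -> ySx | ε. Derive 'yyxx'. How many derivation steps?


Derivation: S => ySx => yySxx => yyxx
Steps: 3


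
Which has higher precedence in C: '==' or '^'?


'==' is equality (level 6); '^' is bitwise XOR (level 4)
Higher level binds tighter
'==' has higher precedence than '^'


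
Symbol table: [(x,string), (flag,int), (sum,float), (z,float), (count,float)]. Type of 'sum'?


Lookup 'sum' → type float


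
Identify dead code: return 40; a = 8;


statement follows a return and is unreachable
Dead: 'a = 8'


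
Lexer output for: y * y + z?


Scan left to right, longest-match per lexeme
Tokens: ID(y), OP(*), ID(y), OP(+), ID(z)


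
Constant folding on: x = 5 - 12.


5 - 12 = -7 at compile time
Optimized: x = -7


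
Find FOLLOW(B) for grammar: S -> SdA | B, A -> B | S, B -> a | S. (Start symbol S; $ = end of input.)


$ ∈ FOLLOW(S). For each A -> αBβ: add FIRST(β)\{ε} to FOLLOW(B); if β nullable, add FOLLOW(A).
FOLLOW(B) = {$, d}


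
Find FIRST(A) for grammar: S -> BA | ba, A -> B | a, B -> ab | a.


Per alternative of A: FIRST(B) = {a}; FIRST(a) = {a}
FIRST(A) = {a}


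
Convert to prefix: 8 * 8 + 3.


left-to-right (same/higher precedence on left): tree is (+ (* 8 8) 3)
Prefix: + * 8 8 3


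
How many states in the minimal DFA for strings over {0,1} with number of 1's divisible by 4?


Track (count of 1) mod 4: states 0..3, accept at 0
Minimal DFA: 4 states


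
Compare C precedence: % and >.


'%' is multiplicative (level 10); '>' is relational (level 7)
Higher level binds tighter
'%' has higher precedence than '>'


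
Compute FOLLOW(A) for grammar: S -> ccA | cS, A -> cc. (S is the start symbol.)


$ ∈ FOLLOW(S). For each A -> αBβ: add FIRST(β)\{ε} to FOLLOW(B); if β nullable, add FOLLOW(A).
FOLLOW(A) = {$}


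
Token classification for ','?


Pattern: delimiter/punctuation
Type: PUNCTUATION


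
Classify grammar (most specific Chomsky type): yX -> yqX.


LHS has context (more than one symbol) and |LHS| ≤ |RHS|
Classification: Type 1 (Context-Sensitive)


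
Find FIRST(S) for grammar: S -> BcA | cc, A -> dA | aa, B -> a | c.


Per alternative of S: FIRST(BcA) = {a, c}; FIRST(cc) = {c}
FIRST(S) = {a, c}


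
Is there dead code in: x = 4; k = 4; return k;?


x is assigned but never read
Dead: 'x = 4'


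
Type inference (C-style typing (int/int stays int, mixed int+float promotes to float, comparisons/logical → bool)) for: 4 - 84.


Operand types: int - int
Rule: mixed int/float promotes to float; int/int stays int
Result type: int


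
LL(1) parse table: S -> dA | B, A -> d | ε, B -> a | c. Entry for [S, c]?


For [S, c]: 'c' ∈ FIRST(B)
Entry: S -> B


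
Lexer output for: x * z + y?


Scan left to right, longest-match per lexeme
Tokens: ID(x), OP(*), ID(z), OP(+), ID(y)


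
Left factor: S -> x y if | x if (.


Common prefix: 'x'
Factored: S -> x S', S' -> y if | if (


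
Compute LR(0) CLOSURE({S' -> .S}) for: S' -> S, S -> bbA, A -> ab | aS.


Start: S' -> .S
For each item with dot before a nonterminal B, add B -> .γ for every B-production
Closure: [S' -> .S, S -> .bbA]


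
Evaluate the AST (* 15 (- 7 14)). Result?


Evaluate inner: (- 7 14) = -7
Evaluate root: (* 15 -7) = -105
Result: -105


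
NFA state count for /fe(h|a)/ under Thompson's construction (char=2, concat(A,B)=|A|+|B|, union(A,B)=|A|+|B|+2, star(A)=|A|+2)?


Syntax tree has 4 char leaf(s), 1 union(s), 0 star(s)
chars contribute 4×2 = 8; each union adds +2; each star adds +2
Total: 8 + 2 + 0 = 10 states


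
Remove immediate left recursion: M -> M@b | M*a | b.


Left-recursive alternatives: M@b, M*a; non-recursive: b
Introduce M': M -> bM', M' -> @bM' | *aM' | ε


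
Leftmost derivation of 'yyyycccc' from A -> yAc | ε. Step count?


Derivation: A => yAc => yyAcc => yyyAccc => yyyyAcccc => yyyycccc
Steps: 5


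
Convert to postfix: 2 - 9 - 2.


Left to right (same or higher precedence on left)
Postfix: 2 9 - 2 -


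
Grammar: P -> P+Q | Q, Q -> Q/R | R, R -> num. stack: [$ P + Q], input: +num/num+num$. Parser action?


handle 'P+Q' on top; lookahead ∈ FOLLOW(P) = {+, $}
Action: reduce (P -> P+Q)


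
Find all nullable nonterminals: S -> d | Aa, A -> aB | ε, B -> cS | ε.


A nonterminal is nullable iff some alternative derives ε (directly, or every symbol in it is nullable)
Nullable: {A, B}


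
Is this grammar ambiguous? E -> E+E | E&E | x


'x+x&x' has two parse trees (no precedence encoded between + and &)
Ambiguous


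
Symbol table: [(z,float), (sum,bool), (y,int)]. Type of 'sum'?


Lookup 'sum' → type bool


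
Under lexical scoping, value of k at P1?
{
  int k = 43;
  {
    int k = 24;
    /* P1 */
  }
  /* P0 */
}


k declared in the same block as P1
k = 24


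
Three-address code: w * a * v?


Break into single-operator statements:
t1 = w * a
t2 = t1 * v


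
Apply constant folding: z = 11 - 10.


11 - 10 = 1 at compile time
Optimized: z = 1


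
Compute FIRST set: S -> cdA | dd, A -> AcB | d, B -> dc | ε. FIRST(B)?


Per alternative of B: FIRST(dc) = {d}; FIRST(ε) = {ε}
FIRST(B) = {d, ε}


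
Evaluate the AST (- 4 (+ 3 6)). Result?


Evaluate inner: (+ 3 6) = 9
Evaluate root: (- 4 9) = -5
Result: -5


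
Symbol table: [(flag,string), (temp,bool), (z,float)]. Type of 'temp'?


Lookup 'temp' → type bool


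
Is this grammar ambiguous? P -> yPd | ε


balanced y^n…d^n: each string has a unique parse
Unambiguous


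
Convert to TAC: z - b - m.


Break into single-operator statements:
t1 = z - b
t2 = t1 - m


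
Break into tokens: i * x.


Scan left to right, longest-match per lexeme
Tokens: ID(i), OP(*), ID(x)


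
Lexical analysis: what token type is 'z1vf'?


Pattern: letter/underscore followed by alphanumerics, not a keyword
Type: IDENTIFIER


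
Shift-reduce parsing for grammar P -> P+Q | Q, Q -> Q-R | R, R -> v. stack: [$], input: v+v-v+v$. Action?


no handle on stack; shift 'v'
Action: shift


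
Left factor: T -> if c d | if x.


Common prefix: 'if'
Factored: T -> if T', T' -> c d | x


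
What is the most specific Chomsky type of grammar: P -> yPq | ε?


Single nonterminal LHS, but y^n q^n is not regular
Classification: Type 2 (Context-Free)


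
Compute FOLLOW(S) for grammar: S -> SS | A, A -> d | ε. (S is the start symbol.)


$ ∈ FOLLOW(S). For each A -> αBβ: add FIRST(β)\{ε} to FOLLOW(B); if β nullable, add FOLLOW(A).
FOLLOW(S) = {$, d}


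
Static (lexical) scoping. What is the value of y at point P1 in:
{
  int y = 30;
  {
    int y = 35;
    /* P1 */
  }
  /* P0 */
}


y declared in the same block as P1
y = 35


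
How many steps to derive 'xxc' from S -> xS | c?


Derivation: S => xS => xxS => xxc
Steps: 3


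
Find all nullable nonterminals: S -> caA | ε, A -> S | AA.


A nonterminal is nullable iff some alternative derives ε (directly, or every symbol in it is nullable)
Nullable: {A, S}


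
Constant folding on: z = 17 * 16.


17 * 16 = 272 at compile time
Optimized: z = 272


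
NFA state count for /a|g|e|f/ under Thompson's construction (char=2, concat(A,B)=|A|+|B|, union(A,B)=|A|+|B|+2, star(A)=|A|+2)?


Syntax tree has 4 char leaf(s), 3 union(s), 0 star(s)
chars contribute 4×2 = 8; each union adds +2; each star adds +2
Total: 8 + 6 + 0 = 14 states


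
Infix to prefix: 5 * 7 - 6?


left-to-right (same/higher precedence on left): tree is (- (* 5 7) 6)
Prefix: - * 5 7 6


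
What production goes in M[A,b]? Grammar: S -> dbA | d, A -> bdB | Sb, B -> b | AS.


For [A, b]: 'b' ∈ FIRST(bdB)
Entry: A -> bdB


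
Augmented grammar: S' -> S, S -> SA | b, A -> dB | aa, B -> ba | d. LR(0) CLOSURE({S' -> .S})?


Start: S' -> .S
For each item with dot before a nonterminal B, add B -> .γ for every B-production
Closure: [S' -> .S, S -> .SA, S -> .b]


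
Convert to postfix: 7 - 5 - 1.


Left to right (same or higher precedence on left)
Postfix: 7 5 - 1 -


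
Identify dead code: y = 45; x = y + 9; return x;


y is read by x's definition; x is returned
No dead code


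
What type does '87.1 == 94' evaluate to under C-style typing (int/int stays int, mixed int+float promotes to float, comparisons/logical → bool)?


Operand types: float == int
Rule: comparison yields bool
Result type: bool


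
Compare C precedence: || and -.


'-' is additive (level 9); '||' is logical OR (level 1)
Higher level binds tighter
'-' has higher precedence than '||'


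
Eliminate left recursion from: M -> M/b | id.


Left-recursive alternatives: M/b; non-recursive: id
Introduce M': M -> idM', M' -> /bM' | ε


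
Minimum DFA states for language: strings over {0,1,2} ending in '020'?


Track the longest suffix of input matching a prefix of '020': 4 classes (prefixes of length 0..3)
Minimal DFA: 4 states


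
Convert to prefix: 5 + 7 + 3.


left-to-right (same/higher precedence on left): tree is (+ (+ 5 7) 3)
Prefix: + + 5 7 3


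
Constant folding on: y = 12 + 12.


12 + 12 = 24 at compile time
Optimized: y = 24


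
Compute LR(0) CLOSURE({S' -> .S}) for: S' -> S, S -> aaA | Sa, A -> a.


Start: S' -> .S
For each item with dot before a nonterminal B, add B -> .γ for every B-production
Closure: [S' -> .S, S -> .aaA, S -> .Sa]


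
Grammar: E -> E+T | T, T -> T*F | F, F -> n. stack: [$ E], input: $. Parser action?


start symbol E on stack, input exhausted
Action: accept


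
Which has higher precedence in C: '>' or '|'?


'>' is relational (level 7); '|' is bitwise OR (level 3)
Higher level binds tighter
'>' has higher precedence than '|'


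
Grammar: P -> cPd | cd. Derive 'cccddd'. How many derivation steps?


Derivation: P => cPd => ccPdd => cccddd
Steps: 3


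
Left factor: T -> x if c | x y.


Common prefix: 'x'
Factored: T -> x T', T' -> if c | y


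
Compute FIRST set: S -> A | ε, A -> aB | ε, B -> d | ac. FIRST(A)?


Per alternative of A: FIRST(aB) = {a}; FIRST(ε) = {ε}
FIRST(A) = {a, ε}


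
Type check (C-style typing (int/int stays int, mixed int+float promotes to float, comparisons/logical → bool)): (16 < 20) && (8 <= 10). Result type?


Operand types: bool && bool
Rule: logical operators take bool operands and yield bool
Result type: bool


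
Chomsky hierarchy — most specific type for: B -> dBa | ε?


Single nonterminal LHS, but d^n a^n is not regular
Classification: Type 2 (Context-Free)


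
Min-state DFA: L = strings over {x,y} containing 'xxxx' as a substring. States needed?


KMP-style automaton: 4 progress states + 1 absorbing accept = 5
Minimal DFA: 5 states


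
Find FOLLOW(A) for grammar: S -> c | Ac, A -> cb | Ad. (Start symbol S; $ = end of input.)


$ ∈ FOLLOW(S). For each A -> αBβ: add FIRST(β)\{ε} to FOLLOW(B); if β nullable, add FOLLOW(A).
FOLLOW(A) = {c, d}


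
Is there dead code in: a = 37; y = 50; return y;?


a is assigned but never read
Dead: 'a = 37'


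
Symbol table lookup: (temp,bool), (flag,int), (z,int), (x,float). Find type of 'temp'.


Lookup 'temp' → type bool


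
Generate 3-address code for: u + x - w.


Break into single-operator statements:
t1 = u + x
t2 = t1 - w


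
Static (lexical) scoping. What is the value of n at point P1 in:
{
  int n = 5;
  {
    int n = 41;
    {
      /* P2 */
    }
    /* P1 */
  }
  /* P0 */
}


n declared in the same block as P1
n = 41


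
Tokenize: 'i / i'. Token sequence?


Scan left to right, longest-match per lexeme
Tokens: ID(i), OP(/), ID(i)


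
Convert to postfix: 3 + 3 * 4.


* has higher precedence, evaluate 3*4 first
Postfix: 3 3 4 * +


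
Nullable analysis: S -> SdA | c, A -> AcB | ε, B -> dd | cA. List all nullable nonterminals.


A nonterminal is nullable iff some alternative derives ε (directly, or every symbol in it is nullable)
Nullable: {A}


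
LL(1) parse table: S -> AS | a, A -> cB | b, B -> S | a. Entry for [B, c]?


For [B, c]: 'c' ∈ FIRST(S)
Entry: B -> S


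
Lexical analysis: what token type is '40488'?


Pattern: digits only
Type: INTEGER_LITERAL


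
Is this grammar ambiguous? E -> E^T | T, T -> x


precedence layered via separate nonterminal T: deterministic
Unambiguous


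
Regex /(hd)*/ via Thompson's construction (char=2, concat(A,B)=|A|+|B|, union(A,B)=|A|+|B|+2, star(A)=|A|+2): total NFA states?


Syntax tree has 2 char leaf(s), 0 union(s), 1 star(s)
chars contribute 2×2 = 4; each union adds +2; each star adds +2
Total: 4 + 0 + 2 = 6 states


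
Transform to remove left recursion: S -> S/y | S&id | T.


Left-recursive alternatives: S/y, S&id; non-recursive: T
Introduce S': S -> TS', S' -> /yS' | &idS' | ε


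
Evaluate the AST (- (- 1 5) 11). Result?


Evaluate inner: (- 1 5) = -4
Evaluate root: (- -4 11) = -15
Result: -15


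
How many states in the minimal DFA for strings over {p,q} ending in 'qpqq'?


Track the longest suffix of input matching a prefix of 'qpqq': 5 classes (prefixes of length 0..4)
Minimal DFA: 5 states


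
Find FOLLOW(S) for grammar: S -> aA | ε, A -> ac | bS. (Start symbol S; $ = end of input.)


$ ∈ FOLLOW(S). For each A -> αBβ: add FIRST(β)\{ε} to FOLLOW(B); if β nullable, add FOLLOW(A).
FOLLOW(S) = {$}


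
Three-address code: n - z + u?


Break into single-operator statements:
t1 = n - z
t2 = t1 + u


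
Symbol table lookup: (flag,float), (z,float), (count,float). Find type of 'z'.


Lookup 'z' → type float


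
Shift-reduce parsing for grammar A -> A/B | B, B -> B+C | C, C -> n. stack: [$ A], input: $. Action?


start symbol A on stack, input exhausted
Action: accept


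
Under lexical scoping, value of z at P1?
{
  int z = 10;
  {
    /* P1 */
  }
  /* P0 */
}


P1's block does not declare z; resolves to the enclosing declaration at depth 0
z = 10


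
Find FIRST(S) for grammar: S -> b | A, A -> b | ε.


Per alternative of S: FIRST(b) = {b}; FIRST(A) = {b, ε}
FIRST(S) = {b, ε}


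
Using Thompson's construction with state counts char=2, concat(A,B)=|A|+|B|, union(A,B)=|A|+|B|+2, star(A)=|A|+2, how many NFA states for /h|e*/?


Syntax tree has 2 char leaf(s), 1 union(s), 1 star(s)
chars contribute 2×2 = 4; each union adds +2; each star adds +2
Total: 4 + 2 + 2 = 8 states


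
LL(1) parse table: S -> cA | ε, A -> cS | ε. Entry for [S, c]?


For [S, c]: 'c' ∈ FIRST(cA)
Entry: S -> cA


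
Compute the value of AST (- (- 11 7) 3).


Evaluate inner: (- 11 7) = 4
Evaluate root: (- 4 3) = 1
Result: 1


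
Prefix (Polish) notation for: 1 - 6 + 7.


left-to-right (same/higher precedence on left): tree is (+ (- 1 6) 7)
Prefix: + - 1 6 7


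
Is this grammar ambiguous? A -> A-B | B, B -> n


precedence layered via separate nonterminal B: deterministic
Unambiguous


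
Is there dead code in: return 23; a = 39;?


statement follows a return and is unreachable
Dead: 'a = 39'


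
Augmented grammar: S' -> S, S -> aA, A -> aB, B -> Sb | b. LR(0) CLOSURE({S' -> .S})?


Start: S' -> .S
For each item with dot before a nonterminal B, add B -> .γ for every B-production
Closure: [S' -> .S, S -> .aA]


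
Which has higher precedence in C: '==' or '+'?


'+' is additive (level 9); '==' is equality (level 6)
Higher level binds tighter
'+' has higher precedence than '=='


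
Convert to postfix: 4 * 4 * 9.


Left to right (same or higher precedence on left)
Postfix: 4 4 * 9 *


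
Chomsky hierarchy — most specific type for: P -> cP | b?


Right-linear: every RHS is a terminal or a terminal followed by one nonterminal
Classification: Type 3 (Regular)


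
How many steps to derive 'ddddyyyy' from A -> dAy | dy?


Derivation: A => dAy => ddAyy => dddAyyy => ddddyyyy
Steps: 4


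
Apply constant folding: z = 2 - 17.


2 - 17 = -15 at compile time
Optimized: z = -15


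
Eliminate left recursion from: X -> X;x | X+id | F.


Left-recursive alternatives: X;x, X+id; non-recursive: F
Introduce X': X -> FX', X' -> ;xX' | +idX' | ε


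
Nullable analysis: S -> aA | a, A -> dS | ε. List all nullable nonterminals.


A nonterminal is nullable iff some alternative derives ε (directly, or every symbol in it is nullable)
Nullable: {A}


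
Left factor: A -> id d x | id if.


Common prefix: 'id'
Factored: A -> id A', A' -> d x | if


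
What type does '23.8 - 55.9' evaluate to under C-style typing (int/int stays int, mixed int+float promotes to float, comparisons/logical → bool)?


Operand types: float - float
Rule: mixed int/float promotes to float; int/int stays int
Result type: float


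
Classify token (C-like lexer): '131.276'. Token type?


Pattern: digits with a decimal point
Type: FLOAT_LITERAL


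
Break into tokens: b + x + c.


Scan left to right, longest-match per lexeme
Tokens: ID(b), OP(+), ID(x), OP(+), ID(c)


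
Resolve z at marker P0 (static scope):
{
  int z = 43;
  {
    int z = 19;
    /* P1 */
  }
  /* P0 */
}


z declared in the same block as P0
z = 43


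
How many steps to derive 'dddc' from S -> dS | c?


Derivation: S => dS => ddS => dddS => dddc
Steps: 4


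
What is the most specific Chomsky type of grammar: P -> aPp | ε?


Single nonterminal LHS, but a^n p^n is not regular
Classification: Type 2 (Context-Free)


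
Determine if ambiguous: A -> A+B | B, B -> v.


precedence layered via separate nonterminal B: deterministic
Unambiguous


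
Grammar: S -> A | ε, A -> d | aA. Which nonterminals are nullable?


A nonterminal is nullable iff some alternative derives ε (directly, or every symbol in it is nullable)
Nullable: {S}


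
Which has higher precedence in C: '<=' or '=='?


'<=' is relational (level 7); '==' is equality (level 6)
Higher level binds tighter
'<=' has higher precedence than '=='


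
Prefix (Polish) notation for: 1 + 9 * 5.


'*' binds tighter: tree is (+ 1 (* 9 5))
Prefix: + 1 * 9 5


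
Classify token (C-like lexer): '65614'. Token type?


Pattern: digits only
Type: INTEGER_LITERAL


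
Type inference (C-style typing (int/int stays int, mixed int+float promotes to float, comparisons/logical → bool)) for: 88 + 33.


Operand types: int + int
Rule: mixed int/float promotes to float; int/int stays int
Result type: int


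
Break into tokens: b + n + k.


Scan left to right, longest-match per lexeme
Tokens: ID(b), OP(+), ID(n), OP(+), ID(k)


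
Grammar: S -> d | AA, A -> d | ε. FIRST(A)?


Per alternative of A: FIRST(d) = {d}; FIRST(ε) = {ε}
FIRST(A) = {d, ε}


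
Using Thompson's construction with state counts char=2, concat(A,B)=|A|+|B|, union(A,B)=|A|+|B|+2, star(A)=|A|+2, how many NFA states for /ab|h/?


Syntax tree has 3 char leaf(s), 1 union(s), 0 star(s)
chars contribute 3×2 = 6; each union adds +2; each star adds +2
Total: 6 + 2 + 0 = 8 states


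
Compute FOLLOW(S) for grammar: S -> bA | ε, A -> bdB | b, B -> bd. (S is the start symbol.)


$ ∈ FOLLOW(S). For each A -> αBβ: add FIRST(β)\{ε} to FOLLOW(B); if β nullable, add FOLLOW(A).
FOLLOW(S) = {$}


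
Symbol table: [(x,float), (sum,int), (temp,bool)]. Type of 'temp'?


Lookup 'temp' → type bool


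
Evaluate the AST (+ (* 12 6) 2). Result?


Evaluate inner: (* 12 6) = 72
Evaluate root: (+ 72 2) = 74
Result: 74


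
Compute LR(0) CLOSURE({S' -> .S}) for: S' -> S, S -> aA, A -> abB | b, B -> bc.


Start: S' -> .S
For each item with dot before a nonterminal B, add B -> .γ for every B-production
Closure: [S' -> .S, S -> .aA]


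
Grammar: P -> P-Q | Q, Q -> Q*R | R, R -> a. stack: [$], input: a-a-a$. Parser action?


no handle on stack; shift 'a'
Action: shift


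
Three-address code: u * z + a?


Break into single-operator statements:
t1 = u * z
t2 = t1 + a


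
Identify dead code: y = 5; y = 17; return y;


first assignment to y is overwritten before any read
Dead: 'y = 5'


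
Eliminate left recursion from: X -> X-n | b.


Left-recursive alternatives: X-n; non-recursive: b
Introduce X': X -> bX', X' -> -nX' | ε


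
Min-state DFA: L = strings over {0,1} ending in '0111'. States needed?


Track the longest suffix of input matching a prefix of '0111': 5 classes (prefixes of length 0..4)
Minimal DFA: 5 states


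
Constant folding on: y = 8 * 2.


8 * 2 = 16 at compile time
Optimized: y = 16


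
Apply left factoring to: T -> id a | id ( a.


Common prefix: 'id'
Factored: T -> id T', T' -> a | ( a


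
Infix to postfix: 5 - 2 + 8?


Left to right (same or higher precedence on left)
Postfix: 5 2 - 8 +


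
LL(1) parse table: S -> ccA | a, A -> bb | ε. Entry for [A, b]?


For [A, b]: 'b' ∈ FIRST(bb)
Entry: A -> bb


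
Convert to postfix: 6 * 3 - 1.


Left to right (same or higher precedence on left)
Postfix: 6 3 * 1 -


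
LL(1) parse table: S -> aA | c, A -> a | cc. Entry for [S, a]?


For [S, a]: 'a' ∈ FIRST(aA)
Entry: S -> aA


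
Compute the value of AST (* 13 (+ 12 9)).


Evaluate inner: (+ 12 9) = 21
Evaluate root: (* 13 21) = 273
Result: 273


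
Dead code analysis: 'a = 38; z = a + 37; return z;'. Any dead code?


a is read by z's definition; z is returned
No dead code


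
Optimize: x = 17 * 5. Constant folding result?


17 * 5 = 85 at compile time
Optimized: x = 85


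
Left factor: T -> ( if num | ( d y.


Common prefix: '('
Factored: T -> ( T', T' -> if num | d y


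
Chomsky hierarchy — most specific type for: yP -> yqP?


LHS has context (more than one symbol) and |LHS| ≤ |RHS|
Classification: Type 1 (Context-Sensitive)


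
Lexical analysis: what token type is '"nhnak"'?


Pattern: double-quoted sequence
Type: STRING_LITERAL


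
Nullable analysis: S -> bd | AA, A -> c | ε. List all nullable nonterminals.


A nonterminal is nullable iff some alternative derives ε (directly, or every symbol in it is nullable)
Nullable: {A, S}


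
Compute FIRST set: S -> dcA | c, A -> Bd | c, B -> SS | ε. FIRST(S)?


Per alternative of S: FIRST(dcA) = {d}; FIRST(c) = {c}
FIRST(S) = {c, d}


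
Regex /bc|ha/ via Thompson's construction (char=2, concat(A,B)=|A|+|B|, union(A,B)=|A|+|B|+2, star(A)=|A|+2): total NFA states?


Syntax tree has 4 char leaf(s), 1 union(s), 0 star(s)
chars contribute 4×2 = 8; each union adds +2; each star adds +2
Total: 8 + 2 + 0 = 10 states


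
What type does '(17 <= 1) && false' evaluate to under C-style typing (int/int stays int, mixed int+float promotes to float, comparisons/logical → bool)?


Operand types: bool && bool
Rule: logical operators take bool operands and yield bool
Result type: bool


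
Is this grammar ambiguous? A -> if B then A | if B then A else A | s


dangling else: 'if B then if B then s else s' parses two ways
Ambiguous


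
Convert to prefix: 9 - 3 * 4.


'*' binds tighter: tree is (- 9 (* 3 4))
Prefix: - 9 * 3 4


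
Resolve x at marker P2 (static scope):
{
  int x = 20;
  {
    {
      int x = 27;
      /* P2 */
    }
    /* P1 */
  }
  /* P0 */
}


x declared in the same block as P2
x = 27


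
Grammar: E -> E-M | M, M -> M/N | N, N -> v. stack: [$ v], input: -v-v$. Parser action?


'v' on top is the handle for N -> v
Action: reduce (N -> v)


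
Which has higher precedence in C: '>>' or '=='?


'>>' is shift (level 8); '==' is equality (level 6)
Higher level binds tighter
'>>' has higher precedence than '=='


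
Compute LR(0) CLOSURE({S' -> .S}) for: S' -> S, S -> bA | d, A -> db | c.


Start: S' -> .S
For each item with dot before a nonterminal B, add B -> .γ for every B-production
Closure: [S' -> .S, S -> .bA, S -> .d]


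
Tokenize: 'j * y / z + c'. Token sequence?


Scan left to right, longest-match per lexeme
Tokens: ID(j), OP(*), ID(y), OP(/), ID(z), OP(+), ID(c)


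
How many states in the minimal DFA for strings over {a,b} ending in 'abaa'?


Track the longest suffix of input matching a prefix of 'abaa': 5 classes (prefixes of length 0..4)
Minimal DFA: 5 states


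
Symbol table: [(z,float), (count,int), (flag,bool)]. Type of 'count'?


Lookup 'count' → type int


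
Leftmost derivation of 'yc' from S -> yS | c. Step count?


Derivation: S => yS => yc
Steps: 2


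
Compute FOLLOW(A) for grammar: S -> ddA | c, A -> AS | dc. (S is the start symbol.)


$ ∈ FOLLOW(S). For each A -> αBβ: add FIRST(β)\{ε} to FOLLOW(B); if β nullable, add FOLLOW(A).
FOLLOW(A) = {$, c, d}


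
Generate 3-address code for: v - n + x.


Break into single-operator statements:
t1 = v - n
t2 = t1 + x


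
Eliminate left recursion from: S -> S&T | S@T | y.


Left-recursive alternatives: S&T, S@T; non-recursive: y
Introduce S': S -> yS', S' -> &TS' | @TS' | ε


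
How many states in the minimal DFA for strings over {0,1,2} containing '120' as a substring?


KMP-style automaton: 3 progress states + 1 absorbing accept = 4
Minimal DFA: 4 states


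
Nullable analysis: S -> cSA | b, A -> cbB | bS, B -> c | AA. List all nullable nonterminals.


A nonterminal is nullable iff some alternative derives ε (directly, or every symbol in it is nullable)
Nullable: {}


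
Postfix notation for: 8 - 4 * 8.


* has higher precedence, evaluate 4*8 first
Postfix: 8 4 8 * -


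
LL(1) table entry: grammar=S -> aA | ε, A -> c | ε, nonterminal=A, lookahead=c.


For [A, c]: 'c' ∈ FIRST(c)
Entry: A -> c


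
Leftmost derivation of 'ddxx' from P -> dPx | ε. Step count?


Derivation: P => dPx => ddPxx => ddxx
Steps: 3


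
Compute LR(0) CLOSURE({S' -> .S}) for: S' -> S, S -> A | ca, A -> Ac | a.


Start: S' -> .S
For each item with dot before a nonterminal B, add B -> .γ for every B-production
Closure: [S' -> .S, S -> .A, S -> .ca, A -> .Ac, A -> .a]


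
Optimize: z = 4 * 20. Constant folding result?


4 * 20 = 80 at compile time
Optimized: z = 80


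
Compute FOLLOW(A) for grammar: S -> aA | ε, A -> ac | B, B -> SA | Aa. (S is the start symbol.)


$ ∈ FOLLOW(S). For each A -> αBβ: add FIRST(β)\{ε} to FOLLOW(B); if β nullable, add FOLLOW(A).
FOLLOW(A) = {$, a}


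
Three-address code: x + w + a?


Break into single-operator statements:
t1 = x + w
t2 = t1 + a


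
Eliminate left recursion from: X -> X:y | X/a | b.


Left-recursive alternatives: X:y, X/a; non-recursive: b
Introduce X': X -> bX', X' -> :yX' | /aX' | ε


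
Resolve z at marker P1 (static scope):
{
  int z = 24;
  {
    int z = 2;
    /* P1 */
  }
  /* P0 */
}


z declared in the same block as P1
z = 2


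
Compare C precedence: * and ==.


'*' is multiplicative (level 10); '==' is equality (level 6)
Higher level binds tighter
'*' has higher precedence than '=='


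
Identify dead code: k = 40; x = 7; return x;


k is assigned but never read
Dead: 'k = 40'


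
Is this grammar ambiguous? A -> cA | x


right-linear, alternatives start with distinct terminals 'c' vs 'x': unique leftmost derivation
Unambiguous


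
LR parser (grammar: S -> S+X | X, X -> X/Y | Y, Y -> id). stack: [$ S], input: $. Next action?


start symbol S on stack, input exhausted
Action: accept


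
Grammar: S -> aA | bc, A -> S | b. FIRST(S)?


Per alternative of S: FIRST(aA) = {a}; FIRST(bc) = {b}
FIRST(S) = {a, b}


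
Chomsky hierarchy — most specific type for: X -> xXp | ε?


Single nonterminal LHS, but x^n p^n is not regular
Classification: Type 2 (Context-Free)


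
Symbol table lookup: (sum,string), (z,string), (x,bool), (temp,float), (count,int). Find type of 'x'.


Lookup 'x' → type bool


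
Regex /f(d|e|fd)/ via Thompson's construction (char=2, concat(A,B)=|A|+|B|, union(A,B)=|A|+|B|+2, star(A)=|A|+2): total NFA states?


Syntax tree has 5 char leaf(s), 2 union(s), 0 star(s)
chars contribute 5×2 = 10; each union adds +2; each star adds +2
Total: 10 + 4 + 0 = 14 states


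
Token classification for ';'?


Pattern: delimiter/punctuation
Type: PUNCTUATION


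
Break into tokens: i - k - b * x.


Scan left to right, longest-match per lexeme
Tokens: ID(i), OP(-), ID(k), OP(-), ID(b), OP(*), ID(x)


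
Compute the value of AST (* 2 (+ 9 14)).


Evaluate inner: (+ 9 14) = 23
Evaluate root: (* 2 23) = 46
Result: 46


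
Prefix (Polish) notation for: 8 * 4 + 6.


left-to-right (same/higher precedence on left): tree is (+ (* 8 4) 6)
Prefix: + * 8 4 6


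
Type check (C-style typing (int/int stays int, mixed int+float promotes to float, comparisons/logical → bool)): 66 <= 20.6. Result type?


Operand types: int <= float
Rule: comparison yields bool
Result type: bool


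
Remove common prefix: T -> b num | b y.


Common prefix: 'b'
Factored: T -> b T', T' -> num | y


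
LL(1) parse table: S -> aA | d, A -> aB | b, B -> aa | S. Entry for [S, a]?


For [S, a]: 'a' ∈ FIRST(aA)
Entry: S -> aA


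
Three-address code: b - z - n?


Break into single-operator statements:
t1 = b - z
t2 = t1 - n


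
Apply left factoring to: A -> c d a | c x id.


Common prefix: 'c'
Factored: A -> c A', A' -> d a | x id


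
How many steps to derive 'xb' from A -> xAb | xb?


Derivation: A => xb
Steps: 1


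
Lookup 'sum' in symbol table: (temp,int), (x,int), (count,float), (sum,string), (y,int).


Lookup 'sum' → type string


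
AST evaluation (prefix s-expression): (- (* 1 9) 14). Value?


Evaluate inner: (* 1 9) = 9
Evaluate root: (- 9 14) = -5
Result: -5


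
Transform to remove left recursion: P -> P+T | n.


Left-recursive alternatives: P+T; non-recursive: n
Introduce P': P -> nP', P' -> +TP' | ε


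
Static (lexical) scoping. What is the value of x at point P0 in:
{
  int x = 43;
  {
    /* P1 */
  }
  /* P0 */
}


x declared in the same block as P0
x = 43


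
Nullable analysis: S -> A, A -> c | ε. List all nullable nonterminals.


A nonterminal is nullable iff some alternative derives ε (directly, or every symbol in it is nullable)
Nullable: {A, S}


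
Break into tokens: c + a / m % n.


Scan left to right, longest-match per lexeme
Tokens: ID(c), OP(+), ID(a), OP(/), ID(m), OP(%), ID(n)


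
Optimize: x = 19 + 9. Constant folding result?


19 + 9 = 28 at compile time
Optimized: x = 28


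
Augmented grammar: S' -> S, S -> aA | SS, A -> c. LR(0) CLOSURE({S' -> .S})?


Start: S' -> .S
For each item with dot before a nonterminal B, add B -> .γ for every B-production
Closure: [S' -> .S, S -> .aA, S -> .SS]


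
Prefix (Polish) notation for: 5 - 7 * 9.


'*' binds tighter: tree is (- 5 (* 7 9))
Prefix: - 5 * 7 9


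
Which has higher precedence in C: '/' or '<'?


'/' is multiplicative (level 10); '<' is relational (level 7)
Higher level binds tighter
'/' has higher precedence than '<'


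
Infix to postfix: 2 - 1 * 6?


* has higher precedence, evaluate 1*6 first
Postfix: 2 1 6 * -


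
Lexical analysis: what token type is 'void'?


Pattern: reserved word
Type: KEYWORD


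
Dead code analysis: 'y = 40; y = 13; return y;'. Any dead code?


first assignment to y is overwritten before any read
Dead: 'y = 40'


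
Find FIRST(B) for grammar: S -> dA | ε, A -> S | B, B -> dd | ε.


Per alternative of B: FIRST(dd) = {d}; FIRST(ε) = {ε}
FIRST(B) = {d, ε}


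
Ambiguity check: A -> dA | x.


right-linear, alternatives start with distinct terminals 'd' vs 'x': unique leftmost derivation
Unambiguous


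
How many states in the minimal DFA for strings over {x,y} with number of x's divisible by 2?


Track (count of x) mod 2: states 0..1, accept at 0
Minimal DFA: 2 states


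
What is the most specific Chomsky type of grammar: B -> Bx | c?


Left-linear: every RHS is a terminal or one nonterminal followed by a terminal
Classification: Type 3 (Regular)


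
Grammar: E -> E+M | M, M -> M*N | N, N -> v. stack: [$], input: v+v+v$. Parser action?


no handle on stack; shift 'v'
Action: shift


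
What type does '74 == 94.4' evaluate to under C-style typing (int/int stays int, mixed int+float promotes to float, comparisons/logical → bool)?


Operand types: int == float
Rule: comparison yields bool
Result type: bool


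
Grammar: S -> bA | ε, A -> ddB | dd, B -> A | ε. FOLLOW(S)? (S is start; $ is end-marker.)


$ ∈ FOLLOW(S). For each A -> αBβ: add FIRST(β)\{ε} to FOLLOW(B); if β nullable, add FOLLOW(A).
FOLLOW(S) = {$}
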